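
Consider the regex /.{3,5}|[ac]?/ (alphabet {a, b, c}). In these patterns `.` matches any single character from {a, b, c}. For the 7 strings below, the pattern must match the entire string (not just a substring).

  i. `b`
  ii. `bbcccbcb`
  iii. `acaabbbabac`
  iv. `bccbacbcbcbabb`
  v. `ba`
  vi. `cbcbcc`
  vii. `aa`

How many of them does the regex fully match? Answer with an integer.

0

i → no match
ii → no match
iii → no match
iv → no match
v → no match
vi → no match
vii → no match
Total matched: 0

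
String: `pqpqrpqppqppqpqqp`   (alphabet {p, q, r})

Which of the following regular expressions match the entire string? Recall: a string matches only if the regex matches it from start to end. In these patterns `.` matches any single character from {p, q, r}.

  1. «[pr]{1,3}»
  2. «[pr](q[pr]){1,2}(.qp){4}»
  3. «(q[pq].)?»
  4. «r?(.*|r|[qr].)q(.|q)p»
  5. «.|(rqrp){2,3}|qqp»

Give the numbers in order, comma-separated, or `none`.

1 → no match
2 → match
3 → no match
4 → match
5 → no match

2, 4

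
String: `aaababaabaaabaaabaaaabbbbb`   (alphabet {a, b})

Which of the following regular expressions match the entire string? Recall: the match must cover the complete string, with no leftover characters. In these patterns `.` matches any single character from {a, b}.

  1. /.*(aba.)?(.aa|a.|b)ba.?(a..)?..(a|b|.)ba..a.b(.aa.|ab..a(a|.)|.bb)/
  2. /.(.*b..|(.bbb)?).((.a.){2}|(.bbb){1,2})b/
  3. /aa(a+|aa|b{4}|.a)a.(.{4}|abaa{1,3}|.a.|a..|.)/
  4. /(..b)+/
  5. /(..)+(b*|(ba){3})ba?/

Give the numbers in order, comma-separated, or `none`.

1, 5

1 → match
2 → no match
3 → no match
4 → no match
5 → match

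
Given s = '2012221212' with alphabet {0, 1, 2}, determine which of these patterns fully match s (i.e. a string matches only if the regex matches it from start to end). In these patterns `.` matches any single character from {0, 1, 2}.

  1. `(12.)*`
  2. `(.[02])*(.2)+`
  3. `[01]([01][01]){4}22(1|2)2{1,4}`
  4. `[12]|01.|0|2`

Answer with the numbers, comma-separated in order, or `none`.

2

1 → no match
2 → match
3 → no match
4 → no match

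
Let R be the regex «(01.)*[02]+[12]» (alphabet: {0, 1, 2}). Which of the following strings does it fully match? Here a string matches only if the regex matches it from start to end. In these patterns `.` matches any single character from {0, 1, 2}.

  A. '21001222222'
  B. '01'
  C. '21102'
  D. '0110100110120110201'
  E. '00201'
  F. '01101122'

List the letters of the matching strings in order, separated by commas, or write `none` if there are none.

B, D, E, F

A. '21001222222' → no match
B. '01' → match
C. '21102' → no match
D → match
E. '00201' → match
F. '01101122' → match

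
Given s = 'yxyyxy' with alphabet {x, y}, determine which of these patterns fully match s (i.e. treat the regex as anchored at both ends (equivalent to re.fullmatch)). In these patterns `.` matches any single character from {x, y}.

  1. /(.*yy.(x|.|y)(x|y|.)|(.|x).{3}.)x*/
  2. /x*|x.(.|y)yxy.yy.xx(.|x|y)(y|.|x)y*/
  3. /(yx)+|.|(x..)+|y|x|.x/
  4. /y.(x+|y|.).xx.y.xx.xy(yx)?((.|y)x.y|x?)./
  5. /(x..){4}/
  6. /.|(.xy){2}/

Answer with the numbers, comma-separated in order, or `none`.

6

1 → no match
2 → no match
3 → no match
4 → no match
5 → no match — must start with 'x'
6 → match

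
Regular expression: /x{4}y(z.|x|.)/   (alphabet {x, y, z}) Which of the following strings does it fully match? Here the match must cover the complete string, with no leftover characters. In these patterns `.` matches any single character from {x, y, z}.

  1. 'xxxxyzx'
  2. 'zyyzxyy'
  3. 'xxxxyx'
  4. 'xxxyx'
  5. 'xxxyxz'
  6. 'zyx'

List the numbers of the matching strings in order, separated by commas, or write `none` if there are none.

1 → match
2 → no match — must start with 'x'
3 → match
4 → no match
5 → no match
6 → no match — must start with 'x'

1, 3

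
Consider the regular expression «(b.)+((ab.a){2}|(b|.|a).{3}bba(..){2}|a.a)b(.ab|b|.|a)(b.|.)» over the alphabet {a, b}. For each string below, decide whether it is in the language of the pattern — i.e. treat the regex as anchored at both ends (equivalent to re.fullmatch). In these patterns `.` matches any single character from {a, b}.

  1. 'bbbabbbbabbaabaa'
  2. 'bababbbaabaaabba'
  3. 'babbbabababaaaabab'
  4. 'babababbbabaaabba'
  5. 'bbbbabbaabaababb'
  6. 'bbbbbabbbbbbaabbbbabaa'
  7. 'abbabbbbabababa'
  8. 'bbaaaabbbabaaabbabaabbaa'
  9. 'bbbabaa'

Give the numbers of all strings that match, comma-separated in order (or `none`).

1 → match
2 → no match
3 → match
4 → no match
5 → match
6 → no match
7 → no match — must start with 'b'
8 → no match
9 → no match

1, 3, 5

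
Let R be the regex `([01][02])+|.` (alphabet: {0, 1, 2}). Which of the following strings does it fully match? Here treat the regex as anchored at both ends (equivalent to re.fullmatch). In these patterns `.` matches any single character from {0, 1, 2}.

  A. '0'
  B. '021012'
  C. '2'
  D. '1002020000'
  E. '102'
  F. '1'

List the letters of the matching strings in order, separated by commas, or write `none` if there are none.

A → match
B → match
C → match
D → match
E → no match
F → match

A, B, C, D, F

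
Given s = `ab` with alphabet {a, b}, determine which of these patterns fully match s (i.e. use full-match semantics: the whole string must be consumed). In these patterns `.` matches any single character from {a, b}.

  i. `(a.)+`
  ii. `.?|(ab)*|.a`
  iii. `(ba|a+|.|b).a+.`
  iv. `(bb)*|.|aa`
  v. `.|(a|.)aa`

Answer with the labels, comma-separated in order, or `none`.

i → match
ii → match
iii → no match
iv → no match
v → no match

i, ii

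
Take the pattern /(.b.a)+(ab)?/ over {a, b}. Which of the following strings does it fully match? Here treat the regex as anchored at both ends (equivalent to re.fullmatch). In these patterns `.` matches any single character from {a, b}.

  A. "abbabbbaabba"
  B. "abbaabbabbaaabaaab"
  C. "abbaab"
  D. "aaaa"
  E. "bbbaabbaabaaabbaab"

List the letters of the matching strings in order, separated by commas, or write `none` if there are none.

A, B, C, E

A. "abbabbbaabba" → match
B → match
C. "abbaab" → match
D. "aaaa" → no match
E → match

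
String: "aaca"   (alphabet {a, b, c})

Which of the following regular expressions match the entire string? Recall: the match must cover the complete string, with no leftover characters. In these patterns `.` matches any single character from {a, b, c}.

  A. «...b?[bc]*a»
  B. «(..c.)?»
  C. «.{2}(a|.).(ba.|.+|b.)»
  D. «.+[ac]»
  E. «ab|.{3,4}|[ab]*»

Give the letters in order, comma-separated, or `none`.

A → match
B → match
C → no match
D → match
E → match

A, B, D, E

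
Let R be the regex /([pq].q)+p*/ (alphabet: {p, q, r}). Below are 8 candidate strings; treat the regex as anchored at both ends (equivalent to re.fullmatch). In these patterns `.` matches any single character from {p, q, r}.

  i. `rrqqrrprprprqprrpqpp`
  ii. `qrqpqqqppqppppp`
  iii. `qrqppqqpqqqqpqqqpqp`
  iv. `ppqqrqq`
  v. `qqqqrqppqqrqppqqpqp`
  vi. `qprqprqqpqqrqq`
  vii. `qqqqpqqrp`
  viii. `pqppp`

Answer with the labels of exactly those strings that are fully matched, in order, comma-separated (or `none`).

iii, v

i → no match
ii → no match
iii → match
iv → no match
v → match
vi → no match
vii → no match
viii → no match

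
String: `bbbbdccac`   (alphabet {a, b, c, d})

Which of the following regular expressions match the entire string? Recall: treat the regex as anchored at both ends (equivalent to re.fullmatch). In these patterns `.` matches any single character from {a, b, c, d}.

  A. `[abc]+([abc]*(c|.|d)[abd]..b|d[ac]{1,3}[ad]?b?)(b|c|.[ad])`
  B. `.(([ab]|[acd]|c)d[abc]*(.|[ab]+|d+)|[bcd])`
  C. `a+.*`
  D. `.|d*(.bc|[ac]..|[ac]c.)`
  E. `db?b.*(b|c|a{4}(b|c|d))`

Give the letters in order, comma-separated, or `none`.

A → match
B → no match
C → no match — must start with `a`
D → no match
E → no match — must start with `d`

A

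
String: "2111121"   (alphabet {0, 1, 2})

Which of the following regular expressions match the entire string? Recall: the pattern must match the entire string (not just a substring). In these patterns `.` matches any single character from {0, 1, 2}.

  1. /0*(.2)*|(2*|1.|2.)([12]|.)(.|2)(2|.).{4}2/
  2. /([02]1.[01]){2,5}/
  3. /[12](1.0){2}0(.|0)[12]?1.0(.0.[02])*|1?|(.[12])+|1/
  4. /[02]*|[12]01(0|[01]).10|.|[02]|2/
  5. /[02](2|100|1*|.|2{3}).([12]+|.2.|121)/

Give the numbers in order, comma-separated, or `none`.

5

1 → no match
2 → no match
3 → no match
4 → no match
5 → match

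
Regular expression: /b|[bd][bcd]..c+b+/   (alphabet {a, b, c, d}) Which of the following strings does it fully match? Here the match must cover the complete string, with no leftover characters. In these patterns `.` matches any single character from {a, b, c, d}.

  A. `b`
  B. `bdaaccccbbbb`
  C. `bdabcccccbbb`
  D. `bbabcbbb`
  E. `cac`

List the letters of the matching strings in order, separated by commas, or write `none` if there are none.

A → match
B → match
C → match
D → match
E → no match — must end with `b`

A, B, C, D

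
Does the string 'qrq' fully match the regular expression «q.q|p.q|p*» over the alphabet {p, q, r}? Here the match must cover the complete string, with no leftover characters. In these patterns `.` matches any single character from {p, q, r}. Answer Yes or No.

Yes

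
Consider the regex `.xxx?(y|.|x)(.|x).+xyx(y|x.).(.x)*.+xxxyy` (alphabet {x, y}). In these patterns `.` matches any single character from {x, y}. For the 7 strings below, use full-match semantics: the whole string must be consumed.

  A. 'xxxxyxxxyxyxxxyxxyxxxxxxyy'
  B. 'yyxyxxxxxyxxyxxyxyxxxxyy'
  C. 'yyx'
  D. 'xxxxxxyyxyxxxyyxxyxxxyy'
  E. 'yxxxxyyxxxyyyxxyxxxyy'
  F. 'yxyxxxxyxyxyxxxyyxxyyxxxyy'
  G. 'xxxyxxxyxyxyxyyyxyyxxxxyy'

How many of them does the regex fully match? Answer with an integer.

A → match
B → no match
C → no match — must end with 'xxxyy'
D → match
E → no match
F → no match
G → match
Total matched: 3

3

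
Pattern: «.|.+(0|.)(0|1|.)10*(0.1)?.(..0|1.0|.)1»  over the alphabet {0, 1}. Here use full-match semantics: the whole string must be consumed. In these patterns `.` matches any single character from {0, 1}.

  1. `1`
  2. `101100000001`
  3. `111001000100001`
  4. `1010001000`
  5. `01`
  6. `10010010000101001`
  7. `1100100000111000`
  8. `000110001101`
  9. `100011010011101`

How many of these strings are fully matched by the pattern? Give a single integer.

1 → match
2 → match
3 → match
4 → no match
5 → no match
6 → match
7 → no match
8 → match
9 → match
Total matched: 6

6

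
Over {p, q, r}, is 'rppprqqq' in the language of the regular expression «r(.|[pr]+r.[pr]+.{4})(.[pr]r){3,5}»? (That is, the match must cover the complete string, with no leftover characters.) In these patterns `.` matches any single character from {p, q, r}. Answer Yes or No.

No

Every match must end with 'r', but 'rppprqqq' does not.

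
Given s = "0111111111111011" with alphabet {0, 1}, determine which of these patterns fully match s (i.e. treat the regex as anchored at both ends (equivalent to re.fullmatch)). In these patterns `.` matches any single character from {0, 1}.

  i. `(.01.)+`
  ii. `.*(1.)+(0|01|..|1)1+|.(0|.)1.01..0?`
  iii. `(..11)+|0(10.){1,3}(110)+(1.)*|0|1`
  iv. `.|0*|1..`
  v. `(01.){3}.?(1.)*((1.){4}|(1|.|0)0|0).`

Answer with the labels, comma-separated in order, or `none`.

i → no match
ii → match
iii → match
iv → no match
v → no match

ii, iii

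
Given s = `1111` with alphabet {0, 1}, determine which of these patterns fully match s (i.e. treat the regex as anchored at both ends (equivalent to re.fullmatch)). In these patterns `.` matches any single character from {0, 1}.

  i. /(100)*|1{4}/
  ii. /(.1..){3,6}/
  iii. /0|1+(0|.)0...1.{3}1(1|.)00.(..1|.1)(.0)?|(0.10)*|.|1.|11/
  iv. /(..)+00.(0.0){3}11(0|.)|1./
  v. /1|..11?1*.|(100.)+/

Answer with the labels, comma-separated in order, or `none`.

i → match
ii → no match
iii → no match
iv → no match
v → match

i, v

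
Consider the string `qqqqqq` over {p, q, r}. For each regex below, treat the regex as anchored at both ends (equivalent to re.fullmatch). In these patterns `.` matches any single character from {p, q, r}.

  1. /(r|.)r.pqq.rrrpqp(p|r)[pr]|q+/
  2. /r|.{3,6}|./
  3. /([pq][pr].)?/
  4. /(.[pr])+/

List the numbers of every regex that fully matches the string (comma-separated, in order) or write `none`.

1 → match
2 → match
3 → no match
4 → no match

1, 2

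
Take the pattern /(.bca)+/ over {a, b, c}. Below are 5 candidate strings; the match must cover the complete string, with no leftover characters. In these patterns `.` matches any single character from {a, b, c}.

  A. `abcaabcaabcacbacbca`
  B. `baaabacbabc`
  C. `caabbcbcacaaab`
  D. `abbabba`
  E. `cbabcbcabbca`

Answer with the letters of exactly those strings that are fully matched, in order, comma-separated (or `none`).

A → no match
B → no match — must end with `bca`
C → no match — must end with `bca`
D → no match — must end with `bca`
E → no match

none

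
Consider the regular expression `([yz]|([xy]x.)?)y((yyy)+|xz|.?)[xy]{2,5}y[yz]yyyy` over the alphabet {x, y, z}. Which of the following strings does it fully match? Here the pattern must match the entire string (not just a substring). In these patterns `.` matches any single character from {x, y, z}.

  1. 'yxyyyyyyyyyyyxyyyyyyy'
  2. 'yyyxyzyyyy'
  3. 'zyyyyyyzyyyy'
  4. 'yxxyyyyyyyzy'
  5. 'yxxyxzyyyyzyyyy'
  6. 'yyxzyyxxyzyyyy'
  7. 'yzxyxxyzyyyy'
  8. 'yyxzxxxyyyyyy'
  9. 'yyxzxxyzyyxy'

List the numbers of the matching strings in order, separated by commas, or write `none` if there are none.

1 → match
2 → match
3 → match
4 → no match — must end with 'yyyy'
5 → match
6 → match
7 → match
8 → match
9 → no match — must end with 'yyyy'

1, 2, 3, 5, 6, 7, 8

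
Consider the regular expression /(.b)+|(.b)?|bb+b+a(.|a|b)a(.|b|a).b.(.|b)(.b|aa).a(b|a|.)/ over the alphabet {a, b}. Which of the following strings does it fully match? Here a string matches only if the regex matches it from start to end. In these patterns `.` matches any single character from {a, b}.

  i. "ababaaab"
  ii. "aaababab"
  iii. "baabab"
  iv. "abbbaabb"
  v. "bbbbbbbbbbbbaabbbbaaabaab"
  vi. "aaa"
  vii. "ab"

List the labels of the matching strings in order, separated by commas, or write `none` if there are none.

i. "ababaaab" → no match
ii. "aaababab" → no match
iii. "baabab" → no match
iv. "abbbaabb" → no match
v → no match
vi. "aaa" → no match
vii. "ab" → match

vii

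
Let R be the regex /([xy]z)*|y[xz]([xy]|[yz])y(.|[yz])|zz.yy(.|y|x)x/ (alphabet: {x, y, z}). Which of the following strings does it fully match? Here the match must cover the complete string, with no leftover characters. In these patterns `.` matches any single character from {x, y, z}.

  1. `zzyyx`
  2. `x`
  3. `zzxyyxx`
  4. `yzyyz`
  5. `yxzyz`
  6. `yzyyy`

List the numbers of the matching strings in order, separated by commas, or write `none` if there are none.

1 → no match
2 → no match
3 → match
4 → match
5 → match
6 → match

3, 4, 5, 6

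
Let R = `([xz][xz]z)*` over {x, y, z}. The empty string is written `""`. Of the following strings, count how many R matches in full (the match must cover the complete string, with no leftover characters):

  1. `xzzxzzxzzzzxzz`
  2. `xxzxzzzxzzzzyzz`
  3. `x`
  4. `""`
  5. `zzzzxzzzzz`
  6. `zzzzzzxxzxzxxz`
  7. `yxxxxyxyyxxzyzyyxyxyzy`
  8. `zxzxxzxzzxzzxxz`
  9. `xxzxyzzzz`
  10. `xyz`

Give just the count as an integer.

2

1 → no match
2 → no match
3 → no match
4 → match
5 → no match
6 → no match
7 → no match
8 → match
9 → no match
10 → no match
Total matched: 2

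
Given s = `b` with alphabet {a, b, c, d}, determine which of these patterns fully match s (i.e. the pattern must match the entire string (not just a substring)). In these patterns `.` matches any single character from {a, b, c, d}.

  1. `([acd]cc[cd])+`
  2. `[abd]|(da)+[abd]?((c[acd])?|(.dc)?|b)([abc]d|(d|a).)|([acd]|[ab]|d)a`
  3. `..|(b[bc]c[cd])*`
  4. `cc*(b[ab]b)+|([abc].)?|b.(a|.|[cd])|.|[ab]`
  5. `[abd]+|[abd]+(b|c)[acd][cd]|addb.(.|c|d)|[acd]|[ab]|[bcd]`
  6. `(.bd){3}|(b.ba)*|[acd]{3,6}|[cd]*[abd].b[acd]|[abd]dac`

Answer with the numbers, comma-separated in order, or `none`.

2, 4, 5

1 → no match
2 → match
3 → no match
4 → match
5 → match
6 → no match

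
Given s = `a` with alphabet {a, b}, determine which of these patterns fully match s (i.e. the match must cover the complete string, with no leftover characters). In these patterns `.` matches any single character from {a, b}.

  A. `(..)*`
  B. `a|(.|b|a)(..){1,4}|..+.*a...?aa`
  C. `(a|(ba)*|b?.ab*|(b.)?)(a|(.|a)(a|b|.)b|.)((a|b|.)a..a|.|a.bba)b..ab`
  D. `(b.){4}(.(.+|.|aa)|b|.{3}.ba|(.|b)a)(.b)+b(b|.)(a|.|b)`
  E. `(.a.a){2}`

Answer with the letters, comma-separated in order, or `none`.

A → no match
B → match
C → no match — must end with `ab`
D → no match — must start with `b`
E → no match

B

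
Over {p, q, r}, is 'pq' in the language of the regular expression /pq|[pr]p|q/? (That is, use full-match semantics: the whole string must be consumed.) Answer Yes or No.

Yes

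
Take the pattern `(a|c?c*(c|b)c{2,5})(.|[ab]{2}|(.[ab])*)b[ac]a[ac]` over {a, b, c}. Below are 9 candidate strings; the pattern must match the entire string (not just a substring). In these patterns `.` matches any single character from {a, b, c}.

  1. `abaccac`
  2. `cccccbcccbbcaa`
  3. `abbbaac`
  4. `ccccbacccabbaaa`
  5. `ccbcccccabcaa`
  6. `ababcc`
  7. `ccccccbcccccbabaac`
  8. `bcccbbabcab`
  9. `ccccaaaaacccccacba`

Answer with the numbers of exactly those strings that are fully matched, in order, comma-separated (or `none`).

1 → no match
2 → match
3 → match
4 → no match
5 → match
6 → no match
7 → match
8 → no match
9 → no match

2, 3, 5, 7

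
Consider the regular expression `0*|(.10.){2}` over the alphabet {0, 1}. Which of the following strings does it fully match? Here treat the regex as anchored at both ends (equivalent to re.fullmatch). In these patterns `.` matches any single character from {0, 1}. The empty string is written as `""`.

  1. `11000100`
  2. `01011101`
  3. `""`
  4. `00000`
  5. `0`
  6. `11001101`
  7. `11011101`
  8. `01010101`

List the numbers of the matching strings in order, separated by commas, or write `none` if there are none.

1 → match
2 → match
3 → match
4 → match
5 → match
6 → match
7 → match
8 → match

1, 2, 3, 4, 5, 6, 7, 8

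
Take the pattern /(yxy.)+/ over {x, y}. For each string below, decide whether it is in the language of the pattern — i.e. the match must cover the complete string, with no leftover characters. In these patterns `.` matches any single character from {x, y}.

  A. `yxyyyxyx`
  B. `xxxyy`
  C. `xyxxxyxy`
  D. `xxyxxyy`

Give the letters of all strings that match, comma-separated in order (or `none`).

A. `yxyyyxyx` → match
B. `xxxyy` → no match — must start with `yxy`
C. `xyxxxyxy` → no match — must start with `yxy`
D. `xxyxxyy` → no match — must start with `yxy`

A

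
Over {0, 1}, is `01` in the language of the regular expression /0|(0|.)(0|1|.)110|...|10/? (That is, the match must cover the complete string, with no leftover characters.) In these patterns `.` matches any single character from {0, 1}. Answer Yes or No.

No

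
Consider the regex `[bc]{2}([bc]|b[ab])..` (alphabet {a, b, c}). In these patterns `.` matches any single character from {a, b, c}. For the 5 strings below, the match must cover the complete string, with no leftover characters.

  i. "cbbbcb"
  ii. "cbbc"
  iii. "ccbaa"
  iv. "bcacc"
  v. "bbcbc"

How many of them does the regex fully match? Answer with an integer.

i → match
ii → no match
iii → match
iv → no match
v → match
Total matched: 3

3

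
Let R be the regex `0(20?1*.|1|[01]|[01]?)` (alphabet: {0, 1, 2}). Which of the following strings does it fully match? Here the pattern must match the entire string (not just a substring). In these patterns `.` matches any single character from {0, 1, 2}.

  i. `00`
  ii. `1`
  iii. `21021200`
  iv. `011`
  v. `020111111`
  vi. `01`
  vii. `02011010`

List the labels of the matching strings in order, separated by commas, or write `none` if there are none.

i → match
ii → no match — must start with `0`
iii → no match — must start with `0`
iv → no match
v → match
vi → match
vii → no match

i, v, vi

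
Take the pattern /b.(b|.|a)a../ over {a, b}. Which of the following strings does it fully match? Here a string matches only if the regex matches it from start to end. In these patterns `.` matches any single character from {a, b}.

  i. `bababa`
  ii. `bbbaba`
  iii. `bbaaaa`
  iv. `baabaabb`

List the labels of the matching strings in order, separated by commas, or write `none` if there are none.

i, ii, iii

i → match
ii → match
iii → match
iv → no match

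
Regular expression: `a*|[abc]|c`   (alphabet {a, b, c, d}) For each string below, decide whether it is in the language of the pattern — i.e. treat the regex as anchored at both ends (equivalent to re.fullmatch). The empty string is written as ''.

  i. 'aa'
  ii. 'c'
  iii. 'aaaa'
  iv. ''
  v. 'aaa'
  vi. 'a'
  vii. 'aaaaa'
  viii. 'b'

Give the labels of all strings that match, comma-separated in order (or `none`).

i, ii, iii, iv, v, vi, vii, viii

i. 'aa' → match
ii. 'c' → match
iii. 'aaaa' → match
iv. '' → match
v. 'aaa' → match
vi. 'a' → match
vii. 'aaaaa' → match
viii. 'b' → match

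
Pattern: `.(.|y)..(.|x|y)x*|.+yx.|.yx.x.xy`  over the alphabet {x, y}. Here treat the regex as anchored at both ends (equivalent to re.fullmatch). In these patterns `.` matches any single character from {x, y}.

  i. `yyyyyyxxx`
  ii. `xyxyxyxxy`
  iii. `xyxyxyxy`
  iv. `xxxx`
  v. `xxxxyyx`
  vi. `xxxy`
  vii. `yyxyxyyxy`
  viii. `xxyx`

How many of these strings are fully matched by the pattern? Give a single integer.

2

i. `yyyyyyxxx` → no match
ii. `xyxyxyxxy` → no match
iii. `xyxyxyxy` → match
iv. `xxxx` → no match
v. `xxxxyyx` → no match
vi. `xxxy` → no match
vii. `yyxyxyyxy` → match
viii. `xxyx` → no match
Total matched: 2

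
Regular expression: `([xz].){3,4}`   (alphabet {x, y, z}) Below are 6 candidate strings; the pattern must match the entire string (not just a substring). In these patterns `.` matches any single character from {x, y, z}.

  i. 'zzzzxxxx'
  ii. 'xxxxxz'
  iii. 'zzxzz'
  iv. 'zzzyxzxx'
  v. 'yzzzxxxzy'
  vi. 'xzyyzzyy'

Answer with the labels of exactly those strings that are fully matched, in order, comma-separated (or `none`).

i, ii, iv

i → match
ii → match
iii → no match
iv → match
v → no match
vi → no match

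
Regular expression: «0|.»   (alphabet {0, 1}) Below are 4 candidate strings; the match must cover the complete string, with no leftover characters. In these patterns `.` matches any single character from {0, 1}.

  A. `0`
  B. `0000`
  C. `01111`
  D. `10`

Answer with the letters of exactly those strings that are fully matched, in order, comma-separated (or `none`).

A

A → match
B → no match
C → no match
D → no match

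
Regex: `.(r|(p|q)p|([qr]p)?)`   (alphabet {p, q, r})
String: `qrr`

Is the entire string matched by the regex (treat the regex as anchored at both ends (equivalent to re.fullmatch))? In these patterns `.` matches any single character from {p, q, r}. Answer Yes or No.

No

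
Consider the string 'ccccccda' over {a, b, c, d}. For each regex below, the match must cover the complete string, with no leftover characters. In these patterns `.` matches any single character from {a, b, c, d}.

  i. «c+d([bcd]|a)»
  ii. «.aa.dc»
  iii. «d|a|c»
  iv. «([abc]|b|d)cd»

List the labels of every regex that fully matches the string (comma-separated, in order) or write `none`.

i → match
ii → no match — must end with 'dc'
iii → no match
iv → no match — must end with 'cd'

i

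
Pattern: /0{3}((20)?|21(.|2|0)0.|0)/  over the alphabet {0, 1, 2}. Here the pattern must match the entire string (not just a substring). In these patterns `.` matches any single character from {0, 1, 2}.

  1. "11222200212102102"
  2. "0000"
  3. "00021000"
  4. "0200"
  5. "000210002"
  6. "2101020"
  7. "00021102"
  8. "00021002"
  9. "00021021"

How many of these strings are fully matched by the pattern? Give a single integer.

1 → no match — must start with "0"
2 → match
3 → match
4 → no match
5 → no match
6 → no match — must start with "0"
7 → match
8 → match
9 → no match
Total matched: 4

4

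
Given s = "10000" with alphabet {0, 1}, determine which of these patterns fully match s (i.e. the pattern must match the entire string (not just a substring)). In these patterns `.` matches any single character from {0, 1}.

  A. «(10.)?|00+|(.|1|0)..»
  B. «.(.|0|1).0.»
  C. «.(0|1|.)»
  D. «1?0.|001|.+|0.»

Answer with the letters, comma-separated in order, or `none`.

B, D

A → no match
B → match
C → no match
D → match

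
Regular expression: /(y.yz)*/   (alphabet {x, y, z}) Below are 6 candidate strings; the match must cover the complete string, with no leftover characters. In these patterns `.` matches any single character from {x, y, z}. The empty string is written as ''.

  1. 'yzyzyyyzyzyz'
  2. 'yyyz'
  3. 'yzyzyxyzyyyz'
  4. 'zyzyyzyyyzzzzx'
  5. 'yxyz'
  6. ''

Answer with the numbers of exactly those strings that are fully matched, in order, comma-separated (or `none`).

1. 'yzyzyyyzyzyz' → match
2. 'yyyz' → match
3. 'yzyzyxyzyyyz' → match
4 → no match
5. 'yxyz' → match
6. '' → match

1, 2, 3, 5, 6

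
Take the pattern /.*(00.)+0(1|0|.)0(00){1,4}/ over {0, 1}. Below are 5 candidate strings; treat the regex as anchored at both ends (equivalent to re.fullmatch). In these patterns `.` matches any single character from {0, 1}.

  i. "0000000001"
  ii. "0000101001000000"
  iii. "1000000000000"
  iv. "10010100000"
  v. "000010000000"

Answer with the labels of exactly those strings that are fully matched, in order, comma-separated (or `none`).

i. "0000000001" → no match — must end with "00"
ii → no match
iii → match
iv. "10010100000" → match
v. "000010000000" → match

iii, iv, v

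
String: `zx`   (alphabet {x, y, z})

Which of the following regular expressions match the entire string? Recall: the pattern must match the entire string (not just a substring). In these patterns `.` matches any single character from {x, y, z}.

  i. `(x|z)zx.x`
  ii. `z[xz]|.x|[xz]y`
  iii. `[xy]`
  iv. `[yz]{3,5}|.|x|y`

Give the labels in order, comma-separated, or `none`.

i → no match
ii → match
iii → no match
iv → no match

ii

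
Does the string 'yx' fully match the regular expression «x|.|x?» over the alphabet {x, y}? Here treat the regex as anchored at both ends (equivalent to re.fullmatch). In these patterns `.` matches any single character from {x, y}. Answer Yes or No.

No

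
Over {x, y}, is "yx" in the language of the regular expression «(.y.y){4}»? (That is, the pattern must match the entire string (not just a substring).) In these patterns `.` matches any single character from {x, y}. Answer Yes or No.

Every match must end with "y", but "yx" does not.

No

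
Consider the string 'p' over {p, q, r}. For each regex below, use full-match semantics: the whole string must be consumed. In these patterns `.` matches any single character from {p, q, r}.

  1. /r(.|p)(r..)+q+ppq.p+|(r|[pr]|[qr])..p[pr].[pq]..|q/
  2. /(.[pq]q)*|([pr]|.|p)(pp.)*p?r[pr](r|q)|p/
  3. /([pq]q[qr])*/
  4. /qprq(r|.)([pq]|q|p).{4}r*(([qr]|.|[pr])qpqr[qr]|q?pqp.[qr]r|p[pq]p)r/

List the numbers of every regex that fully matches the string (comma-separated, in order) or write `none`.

2

1 → no match
2 → match
3 → no match
4 → no match — must start with 'qprq'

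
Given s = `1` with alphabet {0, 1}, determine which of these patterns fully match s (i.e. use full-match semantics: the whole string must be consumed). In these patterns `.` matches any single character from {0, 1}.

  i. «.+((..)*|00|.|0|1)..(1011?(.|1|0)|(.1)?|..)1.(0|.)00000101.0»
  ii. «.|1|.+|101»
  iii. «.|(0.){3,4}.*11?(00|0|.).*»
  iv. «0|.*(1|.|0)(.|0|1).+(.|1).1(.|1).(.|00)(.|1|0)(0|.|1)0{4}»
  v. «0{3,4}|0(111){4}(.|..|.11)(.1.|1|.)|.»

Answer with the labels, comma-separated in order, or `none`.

ii, iii, v

i → no match — must end with `0`
ii → match
iii → match
iv → no match — must end with `0`
v → match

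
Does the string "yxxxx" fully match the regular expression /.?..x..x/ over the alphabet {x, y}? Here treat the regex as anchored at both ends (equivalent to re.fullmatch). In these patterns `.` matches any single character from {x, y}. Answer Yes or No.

No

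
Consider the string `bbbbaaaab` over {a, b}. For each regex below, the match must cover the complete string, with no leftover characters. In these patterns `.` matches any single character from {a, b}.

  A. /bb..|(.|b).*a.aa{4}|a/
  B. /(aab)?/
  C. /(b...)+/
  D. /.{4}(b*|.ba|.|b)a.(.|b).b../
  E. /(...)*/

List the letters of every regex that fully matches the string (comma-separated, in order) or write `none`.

A → no match
B → no match
C → no match
D → no match
E → match

E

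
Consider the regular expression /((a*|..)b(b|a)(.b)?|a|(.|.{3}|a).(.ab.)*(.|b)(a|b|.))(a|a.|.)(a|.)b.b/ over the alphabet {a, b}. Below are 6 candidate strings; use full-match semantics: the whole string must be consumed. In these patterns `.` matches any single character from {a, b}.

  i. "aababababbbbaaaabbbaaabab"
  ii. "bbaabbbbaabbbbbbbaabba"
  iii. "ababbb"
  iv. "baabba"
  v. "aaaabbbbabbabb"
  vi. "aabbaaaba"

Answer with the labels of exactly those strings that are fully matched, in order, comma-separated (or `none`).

iii

i → no match
ii → no match — must end with "b"
iii → match
iv → no match — must end with "b"
v → no match
vi → no match — must end with "b"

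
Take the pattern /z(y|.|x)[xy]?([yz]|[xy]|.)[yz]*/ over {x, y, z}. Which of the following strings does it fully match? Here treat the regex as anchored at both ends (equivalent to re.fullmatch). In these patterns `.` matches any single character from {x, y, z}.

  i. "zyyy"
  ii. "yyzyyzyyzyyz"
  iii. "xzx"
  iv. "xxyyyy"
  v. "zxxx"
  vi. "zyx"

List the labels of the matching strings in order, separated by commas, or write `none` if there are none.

i, v, vi

i → match
ii → no match — must start with "z"
iii → no match — must start with "z"
iv → no match — must start with "z"
v → match
vi → match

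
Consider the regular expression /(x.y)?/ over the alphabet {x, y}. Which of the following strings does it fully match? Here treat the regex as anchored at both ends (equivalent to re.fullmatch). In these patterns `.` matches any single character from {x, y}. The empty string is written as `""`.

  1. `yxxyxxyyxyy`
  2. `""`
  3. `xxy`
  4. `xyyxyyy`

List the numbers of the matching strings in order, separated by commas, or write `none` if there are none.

2, 3

1 → no match
2 → match
3 → match
4 → no match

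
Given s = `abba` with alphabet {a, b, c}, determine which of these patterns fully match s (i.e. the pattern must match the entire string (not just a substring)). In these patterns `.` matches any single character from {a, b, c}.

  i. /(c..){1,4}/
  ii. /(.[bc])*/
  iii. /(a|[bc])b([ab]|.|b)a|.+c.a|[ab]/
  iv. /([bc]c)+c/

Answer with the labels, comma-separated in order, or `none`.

iii

i → no match — must start with `c`
ii → no match
iii → match
iv → no match — must end with `cc`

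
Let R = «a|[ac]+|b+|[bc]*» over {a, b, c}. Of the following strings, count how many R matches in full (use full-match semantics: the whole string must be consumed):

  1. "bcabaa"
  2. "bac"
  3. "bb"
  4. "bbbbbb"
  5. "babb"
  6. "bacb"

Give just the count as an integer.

1 → no match
2 → no match
3 → match
4 → match
5 → no match
6 → no match
Total matched: 2

2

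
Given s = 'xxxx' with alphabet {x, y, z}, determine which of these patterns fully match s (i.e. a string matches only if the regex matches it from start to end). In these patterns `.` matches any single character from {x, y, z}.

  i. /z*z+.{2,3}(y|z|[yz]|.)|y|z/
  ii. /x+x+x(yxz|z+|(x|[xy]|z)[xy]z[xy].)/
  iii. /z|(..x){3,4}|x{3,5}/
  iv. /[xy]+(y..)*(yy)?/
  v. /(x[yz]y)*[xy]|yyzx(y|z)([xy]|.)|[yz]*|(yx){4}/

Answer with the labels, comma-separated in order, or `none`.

iii, iv

i → no match
ii → no match
iii → match
iv → match
v → no match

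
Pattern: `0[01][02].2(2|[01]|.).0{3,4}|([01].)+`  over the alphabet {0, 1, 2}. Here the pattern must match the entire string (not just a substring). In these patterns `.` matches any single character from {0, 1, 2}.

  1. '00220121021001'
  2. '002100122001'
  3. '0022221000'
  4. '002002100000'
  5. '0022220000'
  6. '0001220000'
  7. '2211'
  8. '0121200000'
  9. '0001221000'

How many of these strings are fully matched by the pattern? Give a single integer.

5

1 → no match
2 → no match
3 → match
4 → no match
5 → match
6 → match
7 → no match
8 → match
9 → match
Total matched: 5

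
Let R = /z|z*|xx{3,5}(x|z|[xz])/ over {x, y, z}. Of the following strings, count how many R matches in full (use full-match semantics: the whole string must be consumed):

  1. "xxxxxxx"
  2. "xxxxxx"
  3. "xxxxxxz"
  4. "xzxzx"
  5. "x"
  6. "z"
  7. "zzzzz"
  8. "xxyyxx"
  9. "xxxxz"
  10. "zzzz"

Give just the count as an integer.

7

1. "xxxxxxx" → match
2. "xxxxxx" → match
3. "xxxxxxz" → match
4. "xzxzx" → no match
5. "x" → no match
6. "z" → match
7. "zzzzz" → match
8. "xxyyxx" → no match
9. "xxxxz" → match
10. "zzzz" → match
Total matched: 7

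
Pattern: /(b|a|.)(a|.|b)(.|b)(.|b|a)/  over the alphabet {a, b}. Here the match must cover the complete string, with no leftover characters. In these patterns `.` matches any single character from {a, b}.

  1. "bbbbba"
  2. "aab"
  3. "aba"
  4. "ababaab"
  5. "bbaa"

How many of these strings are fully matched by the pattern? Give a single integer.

1

1. "bbbbba" → no match
2. "aab" → no match
3. "aba" → no match
4. "ababaab" → no match
5. "bbaa" → match
Total matched: 1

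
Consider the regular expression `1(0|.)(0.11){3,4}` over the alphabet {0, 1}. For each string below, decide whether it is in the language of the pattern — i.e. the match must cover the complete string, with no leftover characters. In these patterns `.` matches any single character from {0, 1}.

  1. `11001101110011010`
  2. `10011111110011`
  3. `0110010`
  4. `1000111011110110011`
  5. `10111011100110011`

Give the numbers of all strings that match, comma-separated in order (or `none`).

none

1 → no match — must end with `11`
2 → no match
3. `0110010` → no match — must start with `1`
4 → no match
5 → no match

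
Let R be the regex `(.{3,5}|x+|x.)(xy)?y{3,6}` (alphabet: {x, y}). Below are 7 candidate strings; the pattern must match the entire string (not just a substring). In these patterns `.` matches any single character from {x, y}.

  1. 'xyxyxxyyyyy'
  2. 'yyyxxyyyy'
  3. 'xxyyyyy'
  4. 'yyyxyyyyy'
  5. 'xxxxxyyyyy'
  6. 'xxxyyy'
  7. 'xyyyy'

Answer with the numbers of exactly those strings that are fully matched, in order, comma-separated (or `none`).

1, 2, 3, 4, 5, 6, 7

1. 'xyxyxxyyyyy' → match
2. 'yyyxxyyyy' → match
3. 'xxyyyyy' → match
4. 'yyyxyyyyy' → match
5. 'xxxxxyyyyy' → match
6. 'xxxyyy' → match
7. 'xyyyy' → match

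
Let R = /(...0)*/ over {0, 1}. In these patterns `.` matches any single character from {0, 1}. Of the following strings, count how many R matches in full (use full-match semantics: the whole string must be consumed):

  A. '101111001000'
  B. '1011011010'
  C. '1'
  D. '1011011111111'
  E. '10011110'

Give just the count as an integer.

0

A. '101111001000' → no match
B. '1011011010' → no match
C. '1' → no match
D → no match
E. '10011110' → no match
Total matched: 0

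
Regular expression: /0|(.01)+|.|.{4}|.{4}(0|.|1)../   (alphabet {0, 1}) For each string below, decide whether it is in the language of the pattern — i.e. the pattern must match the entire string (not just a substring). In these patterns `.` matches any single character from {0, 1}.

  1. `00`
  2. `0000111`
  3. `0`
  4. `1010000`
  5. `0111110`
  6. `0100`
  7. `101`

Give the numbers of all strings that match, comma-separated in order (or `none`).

2, 3, 4, 5, 6, 7

1. `00` → no match
2. `0000111` → match
3. `0` → match
4. `1010000` → match
5. `0111110` → match
6. `0100` → match
7. `101` → match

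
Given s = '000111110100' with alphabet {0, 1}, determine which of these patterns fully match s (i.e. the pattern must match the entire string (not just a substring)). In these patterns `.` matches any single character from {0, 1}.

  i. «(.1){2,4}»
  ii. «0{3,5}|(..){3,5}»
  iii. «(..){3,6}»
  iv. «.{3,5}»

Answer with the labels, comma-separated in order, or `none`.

iii

i → no match — must end with '1'
ii → no match
iii → match
iv → no match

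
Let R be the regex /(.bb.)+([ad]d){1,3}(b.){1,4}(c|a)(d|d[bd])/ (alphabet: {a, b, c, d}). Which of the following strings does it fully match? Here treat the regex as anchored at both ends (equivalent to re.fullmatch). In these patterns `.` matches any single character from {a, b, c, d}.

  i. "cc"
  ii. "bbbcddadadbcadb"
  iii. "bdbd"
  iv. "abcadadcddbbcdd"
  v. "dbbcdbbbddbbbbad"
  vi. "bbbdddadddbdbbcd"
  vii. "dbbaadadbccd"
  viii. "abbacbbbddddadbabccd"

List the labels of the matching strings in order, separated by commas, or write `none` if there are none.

i → no match
ii → match
iii → no match
iv → no match
v → match
vi → match
vii → match
viii → match

ii, v, vi, vii, viii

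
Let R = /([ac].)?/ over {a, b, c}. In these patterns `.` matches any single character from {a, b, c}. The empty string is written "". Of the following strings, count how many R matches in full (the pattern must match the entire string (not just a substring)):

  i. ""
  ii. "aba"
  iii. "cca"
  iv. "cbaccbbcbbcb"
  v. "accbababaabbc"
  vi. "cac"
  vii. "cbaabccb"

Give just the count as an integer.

1

i → match
ii → no match
iii → no match
iv → no match
v → no match
vi → no match
vii → no match
Total matched: 1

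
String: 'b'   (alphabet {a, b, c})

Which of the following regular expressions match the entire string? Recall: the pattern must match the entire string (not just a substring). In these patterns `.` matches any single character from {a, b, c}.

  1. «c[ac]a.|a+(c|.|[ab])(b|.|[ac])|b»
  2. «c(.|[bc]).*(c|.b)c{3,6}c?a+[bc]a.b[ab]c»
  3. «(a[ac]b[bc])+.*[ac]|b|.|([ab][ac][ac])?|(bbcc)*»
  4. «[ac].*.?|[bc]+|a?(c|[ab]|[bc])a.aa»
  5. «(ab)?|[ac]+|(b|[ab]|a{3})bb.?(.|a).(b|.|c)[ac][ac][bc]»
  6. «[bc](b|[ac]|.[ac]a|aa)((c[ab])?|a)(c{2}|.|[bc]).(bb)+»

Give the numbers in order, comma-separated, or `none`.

1 → match
2 → no match — must start with 'c'
3 → match
4 → match
5 → no match
6 → no match — must end with 'bb'

1, 3, 4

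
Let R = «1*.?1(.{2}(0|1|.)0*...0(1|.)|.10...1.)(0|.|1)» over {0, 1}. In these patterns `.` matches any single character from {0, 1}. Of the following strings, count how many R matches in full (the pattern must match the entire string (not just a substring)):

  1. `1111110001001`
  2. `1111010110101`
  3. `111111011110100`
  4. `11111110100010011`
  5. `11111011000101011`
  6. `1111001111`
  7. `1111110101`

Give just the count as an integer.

1 → match
2 → match
3 → no match
4 → match
5 → match
6 → no match
7 → no match
Total matched: 4

4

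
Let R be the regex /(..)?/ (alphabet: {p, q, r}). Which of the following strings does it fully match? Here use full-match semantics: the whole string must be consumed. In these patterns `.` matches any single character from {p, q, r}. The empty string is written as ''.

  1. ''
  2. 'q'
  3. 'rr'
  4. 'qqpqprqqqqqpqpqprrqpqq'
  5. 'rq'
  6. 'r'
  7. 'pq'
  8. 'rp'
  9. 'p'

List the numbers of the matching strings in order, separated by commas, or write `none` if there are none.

1 → match
2 → no match
3 → match
4 → no match
5 → match
6 → no match
7 → match
8 → match
9 → no match

1, 3, 5, 7, 8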